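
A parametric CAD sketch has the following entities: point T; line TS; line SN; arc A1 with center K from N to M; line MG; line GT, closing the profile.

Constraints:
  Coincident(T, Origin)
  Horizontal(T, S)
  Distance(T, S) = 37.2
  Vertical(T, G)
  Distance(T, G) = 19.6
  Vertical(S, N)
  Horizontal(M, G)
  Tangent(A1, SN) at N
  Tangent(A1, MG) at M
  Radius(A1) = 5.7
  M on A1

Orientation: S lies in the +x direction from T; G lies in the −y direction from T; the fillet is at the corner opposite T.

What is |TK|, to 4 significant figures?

34.43

T and G share the same x with |TG| = 19.6 and G on the −y side, so G = (0.000, -19.60). The virtual corner opposite T is at (37.20, -19.60). Tangency of A1 to SN means the radius KN is perpendicular to SN and A1 meets MG tangentially, so KM is at right angles to MG, with radius 5.7, so the center K sits 5.7 in from both sides at K = (31.50, -13.90). Then |TK| = |K − T| = 34.43.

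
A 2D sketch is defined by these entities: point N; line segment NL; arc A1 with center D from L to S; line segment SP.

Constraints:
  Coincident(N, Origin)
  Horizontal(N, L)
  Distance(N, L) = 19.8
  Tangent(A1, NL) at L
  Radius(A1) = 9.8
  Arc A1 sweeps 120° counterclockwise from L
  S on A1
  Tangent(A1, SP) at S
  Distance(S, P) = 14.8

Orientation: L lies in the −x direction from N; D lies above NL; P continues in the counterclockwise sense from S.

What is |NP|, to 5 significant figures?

33.277

N is at the origin; NL is horizontal with |NL| = 19.8 and L on the −x side, so L = (-19.800, 0.0000). Tangency of A1 to NL means the radius DL is perpendicular to NL, so D = L + (0, 9.8) = (-19.800, 9.8000). On A1, L sits at bearing -90° from D; a 120° counterclockwise sweep puts S at bearing 30°, so S = D + 9.8·(cos 30°, sin 30°) = (-11.313, 14.700). The tangent condition forces DS to be normal to SP, so SP runs along (−sin 30°, cos 30°); with |SP| = 14.8, P = (-18.713, 27.517). Then |NP| = |P − N| = 33.277.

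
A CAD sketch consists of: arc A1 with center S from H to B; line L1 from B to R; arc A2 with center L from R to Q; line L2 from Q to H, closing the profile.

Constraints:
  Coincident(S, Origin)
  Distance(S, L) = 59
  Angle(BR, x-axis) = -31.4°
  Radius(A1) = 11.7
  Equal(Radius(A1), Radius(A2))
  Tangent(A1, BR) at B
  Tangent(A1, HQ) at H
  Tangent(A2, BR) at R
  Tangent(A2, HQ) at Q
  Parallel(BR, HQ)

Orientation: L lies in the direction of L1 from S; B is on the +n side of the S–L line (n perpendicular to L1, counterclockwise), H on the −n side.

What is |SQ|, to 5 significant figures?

60.149

Tangency of A1 to both parallel lines with radius 11.7 puts B and H at S ± 11.7·n: B = (6.0958, 9.9865), H = (-6.0958, -9.9865). Equal radii place R and Q the same way about L: R = L + 11.7·n = (56.455, -20.753), Q = L − 11.7·n = (44.264, -40.726). Then |SQ| = |Q − S| = 60.149.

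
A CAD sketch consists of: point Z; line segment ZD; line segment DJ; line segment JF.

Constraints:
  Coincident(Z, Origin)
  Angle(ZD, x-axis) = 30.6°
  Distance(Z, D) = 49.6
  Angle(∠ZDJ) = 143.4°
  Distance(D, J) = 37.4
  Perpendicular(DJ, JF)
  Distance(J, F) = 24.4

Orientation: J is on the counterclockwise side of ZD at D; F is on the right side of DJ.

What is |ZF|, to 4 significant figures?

94.21

Z is at the origin; ZD runs at 30.6° with length 49.6, so D = 49.6·(cos 30.6°, sin 30.6°) = (42.69, 25.25). ∠ZDJ = 143.4°, so DJ runs at 30.6° + (180° − 143.4°) = 67.20° from the x-axis; with |DJ| = 37.4, J = D + 37.4·(cos 67.20°, sin 67.20°) = (57.19, 59.73). DJ ⟂ JF; with |JF| = 24.4 on the right of DJ, F = J + 24.4·(0.9219, -0.3875) = (79.68, 50.27). Then |ZF| = |F − Z| = 94.21.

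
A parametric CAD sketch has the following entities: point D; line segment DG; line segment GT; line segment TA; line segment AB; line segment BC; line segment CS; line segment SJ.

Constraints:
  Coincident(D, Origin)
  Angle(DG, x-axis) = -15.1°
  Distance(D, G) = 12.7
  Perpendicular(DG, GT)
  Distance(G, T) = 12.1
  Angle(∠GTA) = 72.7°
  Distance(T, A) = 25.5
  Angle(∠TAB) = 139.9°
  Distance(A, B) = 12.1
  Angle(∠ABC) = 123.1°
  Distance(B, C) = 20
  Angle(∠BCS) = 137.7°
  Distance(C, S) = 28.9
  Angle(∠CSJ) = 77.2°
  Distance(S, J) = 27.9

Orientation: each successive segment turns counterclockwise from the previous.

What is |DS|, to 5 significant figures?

39.078

D is at the origin; DG runs at -15.1° with length 12.7, so G = (12.262, -3.3084). DG ⟂ GT, so GT runs at 74.900°; with |GT| = 12.1, T = (15.414, 8.3738). ∠GTA = 72.7° gives TA at -177.80° from the x-axis; with |TA| = 25.5, A = (-10.068, 7.3949). ∠TAB = 139.9° gives AB at -137.70° from the x-axis; with |AB| = 12.1, B = (-19.017, -0.74853). ∠ABC = 123.1° gives BC at -80.800° from the x-axis; with |BC| = 20.0, C = (-15.820, -20.491). ∠BCS = 137.7° gives CS at -38.500° from the x-axis; with |CS| = 28.9, S = (6.7979, -38.482). Then |DS| = |S − D| = 39.078.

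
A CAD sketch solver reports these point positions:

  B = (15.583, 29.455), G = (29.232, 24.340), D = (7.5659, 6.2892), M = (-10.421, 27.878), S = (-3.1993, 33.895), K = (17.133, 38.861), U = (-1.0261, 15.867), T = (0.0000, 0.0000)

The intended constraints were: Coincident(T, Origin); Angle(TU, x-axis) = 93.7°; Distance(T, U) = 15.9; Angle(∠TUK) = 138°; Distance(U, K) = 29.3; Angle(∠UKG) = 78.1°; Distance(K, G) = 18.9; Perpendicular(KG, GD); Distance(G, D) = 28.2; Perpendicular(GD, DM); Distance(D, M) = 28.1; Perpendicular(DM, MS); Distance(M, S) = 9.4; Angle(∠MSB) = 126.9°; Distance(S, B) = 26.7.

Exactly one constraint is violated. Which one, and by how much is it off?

Distance(S, B) = 26.7 — off by 7.40.

T = (0.00, 0.00) ✓; TU at 93.70° ✓; |TU| = 15.90 ✓; ∠TUK = 138.0° ✓; |UK| = 29.30 ✓; ∠UKG = 78.10° ✓; |KG| = 18.90 ✓; ∠(KG, GD) = 90.00° ✓; |GD| = 28.20 ✓; ∠(GD, DM) = 90.00° ✓; |DM| = 28.10 ✓; ∠(DM, MS) = 90.00° ✓; |MS| = 9.400 ✓; ∠MSB = 126.9° ✓; |SB| = 19.30 ✗.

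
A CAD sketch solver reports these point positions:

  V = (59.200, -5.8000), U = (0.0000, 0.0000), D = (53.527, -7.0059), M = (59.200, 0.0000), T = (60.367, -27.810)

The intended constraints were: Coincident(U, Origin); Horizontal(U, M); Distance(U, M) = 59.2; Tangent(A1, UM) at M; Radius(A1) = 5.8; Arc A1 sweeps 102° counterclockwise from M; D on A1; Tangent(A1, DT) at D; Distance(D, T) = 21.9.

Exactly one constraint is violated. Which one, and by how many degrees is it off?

Tangent(A1, DT) at D — off by 6.20°.

U = (0.00, 0.00) ✓; U.y = 0.00, M.y = 0.00 ✓; |UM| = 59.20 ✓; ∠(VM, MU) = 90.00° ✓; |VM| = 5.800 ✓; bearing(V→D) − bearing(V→M) = 102.0° ✓; |VD| = 5.800 ✓; ∠(VD, DT) = 83.80° ✗; |DT| = 21.90 ✓.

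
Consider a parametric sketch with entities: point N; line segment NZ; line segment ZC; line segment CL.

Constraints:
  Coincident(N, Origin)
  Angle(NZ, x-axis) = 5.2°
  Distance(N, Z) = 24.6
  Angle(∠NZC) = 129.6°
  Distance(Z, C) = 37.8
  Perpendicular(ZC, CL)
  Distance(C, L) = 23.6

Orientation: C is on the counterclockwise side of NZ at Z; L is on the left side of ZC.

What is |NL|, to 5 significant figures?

53.682

N is at the origin; NZ runs at 5.2° with length 24.6, so Z = 24.6·(cos 5.2°, sin 5.2°) = (24.499, 2.2296). ∠NZC = 129.6°, so ZC runs at 5.2° + (180° − 129.6°) = 55.600° from the x-axis; with |ZC| = 37.8, C = Z + 37.8·(cos 55.600°, sin 55.600°) = (45.855, 33.419). ZC ⟂ CL; with |CL| = 23.6 on the left of ZC, L = C + 23.6·(-0.82511, 0.56497) = (26.382, 46.752). Then |NL| = |L − N| = 53.682.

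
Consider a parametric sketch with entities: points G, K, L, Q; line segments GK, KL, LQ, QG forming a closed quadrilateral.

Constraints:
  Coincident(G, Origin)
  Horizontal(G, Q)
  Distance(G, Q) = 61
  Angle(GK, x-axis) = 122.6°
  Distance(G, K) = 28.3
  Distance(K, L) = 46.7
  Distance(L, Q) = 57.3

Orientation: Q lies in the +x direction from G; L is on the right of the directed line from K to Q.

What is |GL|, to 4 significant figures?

18.66

G is at the origin; GQ is horizontal with |GQ| = 61.0 and Q in +x, so Q = (61.0, 0). GK runs at 122.6° with |GK| = 28.3, so K = (-15.25, 23.84). L is determined by |KL| = 46.7 and |LQ| = 57.3 together: it lies at the intersection of circle(K, 46.7) and circle(Q, 57.3). With |KQ| = 79.89, the foot of the radical line on KQ is 33.04 from K and the perpendicular offset is √(46.7² − 33.04²) = 33.00. Taking the right-of-KQ solution: L = (6.443, -17.52).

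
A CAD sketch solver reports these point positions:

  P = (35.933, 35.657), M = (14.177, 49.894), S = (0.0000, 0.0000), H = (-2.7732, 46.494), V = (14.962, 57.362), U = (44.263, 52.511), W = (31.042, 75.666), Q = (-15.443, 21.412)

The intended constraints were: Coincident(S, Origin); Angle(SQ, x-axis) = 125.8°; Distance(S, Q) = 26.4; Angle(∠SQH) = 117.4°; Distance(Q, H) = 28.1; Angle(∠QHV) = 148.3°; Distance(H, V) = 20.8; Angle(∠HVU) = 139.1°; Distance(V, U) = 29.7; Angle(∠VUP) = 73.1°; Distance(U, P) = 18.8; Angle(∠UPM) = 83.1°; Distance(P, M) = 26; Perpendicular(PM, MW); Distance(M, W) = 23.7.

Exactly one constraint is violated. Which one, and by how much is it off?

Distance(M, W) = 23.7 — off by 7.10.

S = (0.00, 0.00) ✓; SQ at 125.8° ✓; |SQ| = 26.40 ✓; ∠SQH = 117.4° ✓; |QH| = 28.10 ✓; ∠QHV = 148.3° ✓; |HV| = 20.80 ✓; ∠HVU = 139.1° ✓; |VU| = 29.70 ✓; ∠VUP = 73.10° ✓; |UP| = 18.80 ✓; ∠UPM = 83.10° ✓; |PM| = 26.00 ✓; ∠(PM, MW) = 90.00° ✓; |MW| = 30.80 ✗.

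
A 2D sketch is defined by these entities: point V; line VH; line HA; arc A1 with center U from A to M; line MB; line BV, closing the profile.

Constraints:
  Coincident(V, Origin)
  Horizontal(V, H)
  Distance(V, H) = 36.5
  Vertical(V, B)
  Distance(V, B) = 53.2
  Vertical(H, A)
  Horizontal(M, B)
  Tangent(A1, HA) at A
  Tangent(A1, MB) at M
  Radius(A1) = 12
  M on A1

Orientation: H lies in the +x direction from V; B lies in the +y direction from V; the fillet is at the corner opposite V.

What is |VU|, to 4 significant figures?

47.93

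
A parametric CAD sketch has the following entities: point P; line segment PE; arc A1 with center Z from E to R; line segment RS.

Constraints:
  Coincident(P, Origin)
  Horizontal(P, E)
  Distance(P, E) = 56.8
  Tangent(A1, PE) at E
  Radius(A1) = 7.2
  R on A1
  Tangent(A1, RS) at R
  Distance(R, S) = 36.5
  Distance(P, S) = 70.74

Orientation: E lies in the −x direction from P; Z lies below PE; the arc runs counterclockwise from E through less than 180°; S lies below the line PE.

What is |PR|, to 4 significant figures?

64.41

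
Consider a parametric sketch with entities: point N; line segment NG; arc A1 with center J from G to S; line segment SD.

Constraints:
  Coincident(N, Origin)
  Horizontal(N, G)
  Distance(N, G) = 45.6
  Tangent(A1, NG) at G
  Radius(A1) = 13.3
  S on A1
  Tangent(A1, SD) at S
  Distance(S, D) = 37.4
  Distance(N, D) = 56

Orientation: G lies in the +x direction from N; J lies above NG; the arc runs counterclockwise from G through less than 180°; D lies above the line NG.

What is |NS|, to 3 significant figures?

59.4

N is at the origin; N and G share the same y with |NG| = 45.6 and G on the +x side, so G = (45.6, 0.00). The tangent condition forces JG to be normal to NG, so J = G + (0, 13.3) = (45.6, 13.3). Since JS ⟂ SD (tangency), |JD| = √(13.3² + 37.4²) = 39.7 regardless of where S sits on A1. So D lies on both circle(N, 56.0) and circle(J, 39.7); the above-NG intersection is D = (27.6, 48.7). S is the foot of the tangent from D: S = (54.8, 22.9).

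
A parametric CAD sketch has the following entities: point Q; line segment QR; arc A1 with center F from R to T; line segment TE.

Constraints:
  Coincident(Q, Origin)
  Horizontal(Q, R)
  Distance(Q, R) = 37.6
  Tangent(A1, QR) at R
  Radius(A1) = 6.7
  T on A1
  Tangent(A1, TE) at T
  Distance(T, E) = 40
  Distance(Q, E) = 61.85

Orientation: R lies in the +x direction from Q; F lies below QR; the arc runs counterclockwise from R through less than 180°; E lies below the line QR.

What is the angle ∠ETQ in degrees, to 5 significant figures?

117.65°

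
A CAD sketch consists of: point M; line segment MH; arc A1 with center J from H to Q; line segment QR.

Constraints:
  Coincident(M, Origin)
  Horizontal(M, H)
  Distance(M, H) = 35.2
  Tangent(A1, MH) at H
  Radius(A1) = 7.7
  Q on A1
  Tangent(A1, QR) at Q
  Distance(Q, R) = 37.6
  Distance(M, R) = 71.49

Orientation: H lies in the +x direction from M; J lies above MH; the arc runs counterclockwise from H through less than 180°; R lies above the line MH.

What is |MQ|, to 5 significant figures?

41.735

M is at the origin; M and H share the same y with |MH| = 35.2 and H on the +x side, so H = (35.200, 0.0000). Tangency of A1 to MH means the radius JH is perpendicular to MH, so J = H + (0, 7.7) = (35.200, 7.7000). Since JQ ⟂ QR (tangency), |JR| = √(7.7² + 37.6²) = 38.380 regardless of where Q sits on A1. So R lies on both circle(M, 71.49) and circle(J, 38.380); the above-MH intersection is R = (62.538, 34.639). Q is the foot of the tangent from R: Q = (41.595, 3.4112).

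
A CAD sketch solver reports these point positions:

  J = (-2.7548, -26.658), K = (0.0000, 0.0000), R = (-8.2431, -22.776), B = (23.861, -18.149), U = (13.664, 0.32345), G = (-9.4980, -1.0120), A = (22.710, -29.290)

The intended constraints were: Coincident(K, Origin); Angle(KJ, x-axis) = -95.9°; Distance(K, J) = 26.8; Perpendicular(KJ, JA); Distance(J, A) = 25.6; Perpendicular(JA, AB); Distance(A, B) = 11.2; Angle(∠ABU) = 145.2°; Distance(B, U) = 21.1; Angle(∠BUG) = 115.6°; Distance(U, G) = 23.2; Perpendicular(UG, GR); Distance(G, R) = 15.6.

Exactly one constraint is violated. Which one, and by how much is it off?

Distance(G, R) = 15.6 — off by 6.20.

K = (0.00, 0.00) ✓; KJ at -95.90° ✓; |KJ| = 26.80 ✓; ∠(KJ, JA) = 90.00° ✓; |JA| = 25.60 ✓; ∠(JA, AB) = 90.00° ✓; |AB| = 11.20 ✓; ∠ABU = 145.2° ✓; |BU| = 21.10 ✓; ∠BUG = 115.6° ✓; |UG| = 23.20 ✓; ∠(UG, GR) = 90.00° ✓; |GR| = 21.80 ✗.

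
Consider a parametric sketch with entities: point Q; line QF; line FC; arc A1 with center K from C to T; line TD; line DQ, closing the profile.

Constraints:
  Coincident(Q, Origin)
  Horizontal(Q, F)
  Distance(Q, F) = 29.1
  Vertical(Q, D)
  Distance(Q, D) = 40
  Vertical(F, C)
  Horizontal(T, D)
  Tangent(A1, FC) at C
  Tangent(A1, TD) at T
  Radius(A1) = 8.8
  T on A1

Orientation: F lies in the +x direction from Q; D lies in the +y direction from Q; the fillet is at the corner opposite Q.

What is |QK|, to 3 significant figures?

37.2

Q is at the origin; Q and F share the same y with |QF| = 29.1 and F on the +x side, so F = (29.1, 0.00). QD is vertical with |QD| = 40.0 and D on the +y side, so D = (0.00, 40.0). The virtual corner opposite Q is at (29.1, 40.0). Tangency of A1 to FC means the radius KC is perpendicular to FC and tangency of A1 to TD means the radius KT is perpendicular to TD, with radius 8.8, so the center K sits 8.8 in from both sides at K = (20.3, 31.2). Then |QK| = |K − Q| = 37.2.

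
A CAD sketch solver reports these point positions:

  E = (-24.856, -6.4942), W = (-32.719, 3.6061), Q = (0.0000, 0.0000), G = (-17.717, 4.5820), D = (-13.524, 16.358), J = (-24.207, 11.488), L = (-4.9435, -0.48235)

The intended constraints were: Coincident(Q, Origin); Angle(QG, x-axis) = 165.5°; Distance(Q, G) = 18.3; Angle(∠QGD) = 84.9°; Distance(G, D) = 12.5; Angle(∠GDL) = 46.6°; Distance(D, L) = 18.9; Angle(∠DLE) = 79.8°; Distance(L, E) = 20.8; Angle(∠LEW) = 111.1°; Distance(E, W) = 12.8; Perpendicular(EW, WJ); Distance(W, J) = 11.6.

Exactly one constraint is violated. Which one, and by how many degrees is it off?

Perpendicular(EW, WJ) — off by 4.90°.

Q = (0.00, 0.00) ✓; QG at 165.5° ✓; |QG| = 18.30 ✓; ∠QGD = 84.90° ✓; |GD| = 12.50 ✓; ∠GDL = 46.60° ✓; |DL| = 18.90 ✓; ∠DLE = 79.80° ✓; |LE| = 20.80 ✓; ∠LEW = 111.1° ✓; |EW| = 12.80 ✓; ∠(EW, WJ) = 85.10° ✗; |WJ| = 11.60 ✓.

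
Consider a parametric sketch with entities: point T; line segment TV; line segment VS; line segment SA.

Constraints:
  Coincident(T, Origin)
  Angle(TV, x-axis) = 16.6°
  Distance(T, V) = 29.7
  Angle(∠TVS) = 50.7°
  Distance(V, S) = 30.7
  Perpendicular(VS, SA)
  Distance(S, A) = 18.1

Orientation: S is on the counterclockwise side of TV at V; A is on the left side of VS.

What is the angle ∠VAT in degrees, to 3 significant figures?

52.9°

T is at the origin; TV runs at 16.6° with length 29.7, so V = 29.7·(cos 16.6°, sin 16.6°) = (28.5, 8.48). ∠TVS = 50.7°, so VS runs at 16.6° + (180° − 50.7°) = 146° from the x-axis; with |VS| = 30.7, S = V + 30.7·(cos 146°, sin 146°) = (3.04, 25.7). VS is perpendicular to SA; with |SA| = 18.1 on the left of VS, A = S + 18.1·(-0.561, -0.828) = (-7.11, 10.7). Then cos ∠VAT = AV·AT / (|AV||AT|), giving 52.9°.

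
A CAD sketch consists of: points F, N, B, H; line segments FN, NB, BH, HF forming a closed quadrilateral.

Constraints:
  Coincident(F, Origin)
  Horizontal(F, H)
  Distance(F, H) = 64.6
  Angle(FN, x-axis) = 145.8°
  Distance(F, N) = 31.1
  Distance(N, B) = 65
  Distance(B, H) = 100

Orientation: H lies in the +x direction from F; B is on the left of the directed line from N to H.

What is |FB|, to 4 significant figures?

76.89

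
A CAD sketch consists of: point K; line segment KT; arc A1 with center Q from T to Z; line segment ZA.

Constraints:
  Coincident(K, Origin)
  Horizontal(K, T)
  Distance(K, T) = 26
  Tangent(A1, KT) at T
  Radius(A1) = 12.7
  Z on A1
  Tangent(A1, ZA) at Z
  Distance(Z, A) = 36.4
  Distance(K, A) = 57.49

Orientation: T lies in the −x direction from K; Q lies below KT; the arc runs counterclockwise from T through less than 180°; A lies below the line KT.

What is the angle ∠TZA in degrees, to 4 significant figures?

125.4°

K is at the origin; K and T share the same y with |KT| = 26.0 and T on the −x side, so T = (-26.00, 0.000). Tangency of A1 to KT means the radius QT is perpendicular to KT, so Q = T + (0, -12.7) = (-26.00, -12.70). Since QZ ⟂ ZA (tangency), |QA| = √(12.7² + 36.4²) = 38.55 regardless of where Z sits on A1. So A lies on both circle(K, 57.49) and circle(Q, 38.55); the below-KT intersection is A = (-26.05, -51.25). Z is the foot of the tangent from A: Z = (-38.00, -16.87).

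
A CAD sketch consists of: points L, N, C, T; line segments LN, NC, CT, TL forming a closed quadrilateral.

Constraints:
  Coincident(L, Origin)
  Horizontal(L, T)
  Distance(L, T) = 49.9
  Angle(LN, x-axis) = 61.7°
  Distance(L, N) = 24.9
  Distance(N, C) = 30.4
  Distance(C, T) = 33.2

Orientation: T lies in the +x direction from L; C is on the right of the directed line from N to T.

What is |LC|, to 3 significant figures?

19.3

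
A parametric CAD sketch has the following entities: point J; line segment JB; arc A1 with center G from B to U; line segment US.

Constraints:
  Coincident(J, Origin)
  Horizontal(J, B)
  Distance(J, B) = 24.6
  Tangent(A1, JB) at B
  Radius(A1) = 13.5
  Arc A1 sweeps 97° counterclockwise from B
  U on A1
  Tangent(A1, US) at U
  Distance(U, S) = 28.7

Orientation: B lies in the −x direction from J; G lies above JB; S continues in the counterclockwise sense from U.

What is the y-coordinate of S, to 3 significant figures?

43.6

On A1, B sits at bearing -90° from G; a 97° counterclockwise sweep puts U at bearing 7°, so U = G + 13.5·(cos 7°, sin 7°) = (-11.2, 15.1). Tangency of A1 to US means the radius GU is perpendicular to US, so US runs along (−sin 7°, cos 7°); with |US| = 28.7, S = (-14.7, 43.6). So S.y = 43.6.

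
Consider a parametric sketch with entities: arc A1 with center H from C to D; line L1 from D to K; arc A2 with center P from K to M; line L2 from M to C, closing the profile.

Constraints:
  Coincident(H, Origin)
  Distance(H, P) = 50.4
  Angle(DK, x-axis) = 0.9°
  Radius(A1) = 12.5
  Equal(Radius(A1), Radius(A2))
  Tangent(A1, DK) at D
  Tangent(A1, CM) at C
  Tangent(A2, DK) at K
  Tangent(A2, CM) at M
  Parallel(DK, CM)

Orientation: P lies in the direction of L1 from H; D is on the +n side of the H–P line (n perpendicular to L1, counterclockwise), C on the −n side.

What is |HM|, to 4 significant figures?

51.93

The slot axis is L1's direction at 0.9°, so u = (cos 0.9°, sin 0.9°) = (0.9999, 0.01571) and n = (−sin 0.9°, cos 0.9°) = (-0.01571, 0.9999). H is at the origin and P lies 50.4 along u from H, so P = 50.4·u = (50.39, 0.7916). Tangency of A1 to both parallel lines with radius 12.5 puts D and C at H ± 12.5·n: D = (-0.1963, 12.50), C = (0.1963, -12.50). Equal radii place K and M the same way about P: K = P + 12.5·n = (50.20, 13.29), M = P − 12.5·n = (50.59, -11.71). Then |HM| = |M − H| = 51.93.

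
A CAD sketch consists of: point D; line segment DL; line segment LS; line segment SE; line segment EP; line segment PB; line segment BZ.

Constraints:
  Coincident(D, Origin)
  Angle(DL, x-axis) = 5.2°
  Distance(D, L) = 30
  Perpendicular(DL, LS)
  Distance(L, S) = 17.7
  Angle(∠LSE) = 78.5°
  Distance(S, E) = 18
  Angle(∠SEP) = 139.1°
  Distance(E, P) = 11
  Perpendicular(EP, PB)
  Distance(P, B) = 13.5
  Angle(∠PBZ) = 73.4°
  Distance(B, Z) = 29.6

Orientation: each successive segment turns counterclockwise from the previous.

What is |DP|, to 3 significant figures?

7.81

D is at the origin; DL runs at 5.2° with length 30.0, so L = (29.9, 2.72). The perpendicularity gives LS at right angles to DL, so LS runs at 95.2°; with |LS| = 17.7, S = (28.3, 20.3). ∠LSE = 78.5° gives SE at -163° from the x-axis; with |SE| = 18.0, E = (11.0, 15.2). ∠SEP = 139.1° gives EP at -122° from the x-axis; with |EP| = 11.0, P = (5.14, 5.89). Then |DP| = |P − D| = 7.81.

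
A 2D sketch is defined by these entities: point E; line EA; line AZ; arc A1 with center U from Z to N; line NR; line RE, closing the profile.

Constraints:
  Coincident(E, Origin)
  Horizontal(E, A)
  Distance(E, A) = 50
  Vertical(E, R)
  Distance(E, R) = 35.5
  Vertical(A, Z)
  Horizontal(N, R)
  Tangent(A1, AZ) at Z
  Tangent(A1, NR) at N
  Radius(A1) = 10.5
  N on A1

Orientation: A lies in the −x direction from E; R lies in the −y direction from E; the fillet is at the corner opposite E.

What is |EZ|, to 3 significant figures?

55.9

E is at the origin; E and A share the same y with |EA| = 50.0 and A on the −x side, so A = (-50.0, 0.00). ER is vertical with |ER| = 35.5 and R on the −y side, so R = (0.00, -35.5). The virtual corner opposite E is at (-50.0, -35.5). Tangency of A1 to AZ means the radius UZ is perpendicular to AZ and the tangent condition forces UN to be normal to NR, with radius 10.5, so the center U sits 10.5 in from both sides at U = (-39.5, -25.0). That places the tangent points at Z = (-50.0, -25.0) on AZ and N = (-39.5, -35.5) on NR. Then |EZ| = |Z − E| = 55.9.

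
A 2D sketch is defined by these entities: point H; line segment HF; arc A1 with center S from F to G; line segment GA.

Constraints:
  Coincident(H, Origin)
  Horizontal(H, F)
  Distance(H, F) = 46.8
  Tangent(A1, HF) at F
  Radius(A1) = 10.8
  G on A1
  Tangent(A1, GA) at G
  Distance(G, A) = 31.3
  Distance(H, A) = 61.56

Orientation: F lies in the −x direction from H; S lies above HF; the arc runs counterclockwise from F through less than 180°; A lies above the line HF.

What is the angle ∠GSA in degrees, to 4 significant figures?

70.96°

H is at the origin; H and F share the same y with |HF| = 46.8 and F on the −x side, so F = (-46.80, 0.000). The tangent condition forces SF to be normal to HF, so S = F + (0, 10.8) = (-46.80, 10.80). Since SG ⟂ GA (tangency), |SA| = √(10.8² + 31.3²) = 33.11 regardless of where G sits on A1. So A lies on both circle(H, 61.56) and circle(S, 33.11); the above-HF intersection is A = (-43.33, 43.73). G is the foot of the tangent from A: G = (-36.28, 13.23).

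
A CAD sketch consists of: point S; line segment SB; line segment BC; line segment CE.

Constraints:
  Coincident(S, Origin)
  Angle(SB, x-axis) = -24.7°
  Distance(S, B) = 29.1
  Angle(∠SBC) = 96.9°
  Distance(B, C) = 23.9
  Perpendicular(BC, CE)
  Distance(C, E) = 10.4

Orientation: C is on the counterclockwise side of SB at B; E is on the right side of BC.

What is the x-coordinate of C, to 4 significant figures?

38.96

S is at the origin; SB runs at -24.7° with length 29.1, so B = 29.1·(cos -24.7°, sin -24.7°) = (26.44, -12.16). ∠SBC = 96.9°, so BC runs at -24.7° + (180° − 96.9°) = 58.40° from the x-axis; with |BC| = 23.9, C = B + 23.9·(cos 58.40°, sin 58.40°) = (38.96, 8.196). So C.x = 38.96.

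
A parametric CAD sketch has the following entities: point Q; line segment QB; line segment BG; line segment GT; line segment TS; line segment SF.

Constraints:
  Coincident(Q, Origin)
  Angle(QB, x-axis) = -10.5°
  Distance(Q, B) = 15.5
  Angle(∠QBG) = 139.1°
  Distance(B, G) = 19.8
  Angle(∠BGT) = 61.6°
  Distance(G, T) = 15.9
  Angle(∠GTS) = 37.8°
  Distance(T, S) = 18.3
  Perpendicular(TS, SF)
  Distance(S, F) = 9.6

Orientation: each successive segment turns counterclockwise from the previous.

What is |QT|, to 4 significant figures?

24.26

∠QBG = 139.1° gives BG at 30.40° from the x-axis; with |BG| = 19.8, G = (32.32, 7.195). ∠BGT = 61.6° gives GT at 148.8° from the x-axis; with |GT| = 15.9, T = (18.72, 15.43). Then |QT| = |T − Q| = 24.26.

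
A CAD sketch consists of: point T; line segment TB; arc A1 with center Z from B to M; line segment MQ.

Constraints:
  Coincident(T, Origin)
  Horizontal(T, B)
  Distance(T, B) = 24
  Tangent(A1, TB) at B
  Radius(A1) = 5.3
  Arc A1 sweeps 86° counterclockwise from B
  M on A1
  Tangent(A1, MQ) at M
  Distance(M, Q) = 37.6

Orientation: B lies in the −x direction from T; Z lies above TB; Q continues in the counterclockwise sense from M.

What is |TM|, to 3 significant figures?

19.4

Tangency of A1 to TB means the radius ZB is perpendicular to TB, so Z = B + (0, 5.3) = (-24.0, 5.30). On A1, B sits at bearing -90° from Z; an 86° counterclockwise sweep puts M at bearing -4°, so M = Z + 5.3·(cos -4°, sin -4°) = (-18.7, 4.93). Then |TM| = |M − T| = 19.4.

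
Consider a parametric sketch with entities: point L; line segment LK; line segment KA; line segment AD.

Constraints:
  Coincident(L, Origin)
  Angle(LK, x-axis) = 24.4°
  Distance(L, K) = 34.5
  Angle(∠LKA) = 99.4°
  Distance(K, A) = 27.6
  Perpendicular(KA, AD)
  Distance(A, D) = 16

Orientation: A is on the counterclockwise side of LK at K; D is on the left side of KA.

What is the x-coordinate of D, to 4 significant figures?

8.820

∠LKA = 99.4°, so KA runs at 24.4° + (180° − 99.4°) = 105.0° from the x-axis; with |KA| = 27.6, A = K + 27.6·(cos 105.0°, sin 105.0°) = (24.28, 40.91). KA ⟂ AD; with |AD| = 16.0 on the left of KA, D = A + 16.0·(-0.9659, -0.2588) = (8.820, 36.77). So D.x = 8.820.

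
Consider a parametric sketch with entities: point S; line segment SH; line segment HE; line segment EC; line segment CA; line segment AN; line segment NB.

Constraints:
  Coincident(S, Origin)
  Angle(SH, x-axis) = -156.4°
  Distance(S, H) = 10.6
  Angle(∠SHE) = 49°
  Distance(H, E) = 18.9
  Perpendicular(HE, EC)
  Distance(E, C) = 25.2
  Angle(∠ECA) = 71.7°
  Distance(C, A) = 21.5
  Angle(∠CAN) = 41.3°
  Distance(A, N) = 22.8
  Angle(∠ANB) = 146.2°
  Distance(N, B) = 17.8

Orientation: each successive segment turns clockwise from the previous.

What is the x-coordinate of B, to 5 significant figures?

13.626

S is at the origin; SH runs at -156.4° with length 10.6, so H = (-9.7134, -4.2437). ∠SHE = 49.0° gives HE at 72.600° from the x-axis; with |HE| = 18.9, E = (-4.0616, 13.791). The perpendicularity gives EC at right angles to HE, so EC runs at -17.400°; with |EC| = 25.2, C = (19.985, 6.2556). ∠ECA = 71.7° gives CA at -125.70° from the x-axis; with |CA| = 21.5, A = (7.4391, -11.204). ∠CAN = 41.3° gives AN at 95.600° from the x-axis; with |AN| = 22.8, N = (5.2143, 11.487). ∠ANB = 146.2° gives NB at 61.800° from the x-axis; with |NB| = 17.8, B = (13.626, 27.174). So B.x = 13.626.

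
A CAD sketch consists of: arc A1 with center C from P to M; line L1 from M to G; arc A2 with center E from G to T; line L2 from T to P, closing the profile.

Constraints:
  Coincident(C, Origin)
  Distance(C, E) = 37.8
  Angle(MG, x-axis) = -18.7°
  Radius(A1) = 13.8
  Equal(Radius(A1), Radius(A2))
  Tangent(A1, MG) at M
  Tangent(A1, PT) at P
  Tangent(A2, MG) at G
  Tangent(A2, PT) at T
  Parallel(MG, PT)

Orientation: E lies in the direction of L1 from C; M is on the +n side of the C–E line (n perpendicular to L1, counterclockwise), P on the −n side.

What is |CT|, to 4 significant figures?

40.24

The slot axis is L1's direction at -18.7°, so u = (cos -18.7°, sin -18.7°) = (0.9472, -0.3206) and n = (−sin -18.7°, cos -18.7°) = (0.3206, 0.9472). C is at the origin and E lies 37.8 along u from C, so E = 37.8·u = (35.80, -12.12). Tangency of A1 to both parallel lines with radius 13.8 puts M and P at C ± 13.8·n: M = (4.424, 13.07), P = (-4.424, -13.07). Equal radii place G and T the same way about E: G = E + 13.8·n = (40.23, 0.9523), T = E − 13.8·n = (31.38, -25.19). Then |CT| = |T − C| = 40.24.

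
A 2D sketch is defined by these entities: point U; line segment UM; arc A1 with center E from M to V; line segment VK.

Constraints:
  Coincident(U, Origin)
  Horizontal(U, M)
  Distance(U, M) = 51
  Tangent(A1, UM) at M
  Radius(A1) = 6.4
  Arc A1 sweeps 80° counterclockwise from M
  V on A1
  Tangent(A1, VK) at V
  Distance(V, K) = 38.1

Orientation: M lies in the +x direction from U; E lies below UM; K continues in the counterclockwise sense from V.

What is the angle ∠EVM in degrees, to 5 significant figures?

50.000°

Since A1 is tangent to UM there, EM ⟂ UM, so E = M + (0, -6.4) = (51.000, -6.4000). On A1, M sits at bearing 90° from E; an 80° counterclockwise sweep puts V at bearing 170°, so V = E + 6.4·(cos 170°, sin 170°) = (44.697, -5.2887). Then cos ∠EVM = VE·VM / (|VE||VM|), giving 50.000°.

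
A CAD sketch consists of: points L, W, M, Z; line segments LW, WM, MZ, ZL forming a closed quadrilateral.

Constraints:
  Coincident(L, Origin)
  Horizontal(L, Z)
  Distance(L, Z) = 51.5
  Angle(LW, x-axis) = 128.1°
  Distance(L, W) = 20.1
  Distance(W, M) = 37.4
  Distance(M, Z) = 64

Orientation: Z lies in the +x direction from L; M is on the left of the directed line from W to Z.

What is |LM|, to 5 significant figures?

47.770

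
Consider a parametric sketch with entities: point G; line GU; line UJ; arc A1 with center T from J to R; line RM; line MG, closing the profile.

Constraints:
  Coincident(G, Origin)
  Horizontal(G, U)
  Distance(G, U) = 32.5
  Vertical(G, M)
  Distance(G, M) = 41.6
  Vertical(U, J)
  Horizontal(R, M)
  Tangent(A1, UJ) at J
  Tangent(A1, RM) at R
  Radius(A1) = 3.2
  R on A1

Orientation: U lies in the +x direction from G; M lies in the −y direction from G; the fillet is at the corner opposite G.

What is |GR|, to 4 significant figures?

50.88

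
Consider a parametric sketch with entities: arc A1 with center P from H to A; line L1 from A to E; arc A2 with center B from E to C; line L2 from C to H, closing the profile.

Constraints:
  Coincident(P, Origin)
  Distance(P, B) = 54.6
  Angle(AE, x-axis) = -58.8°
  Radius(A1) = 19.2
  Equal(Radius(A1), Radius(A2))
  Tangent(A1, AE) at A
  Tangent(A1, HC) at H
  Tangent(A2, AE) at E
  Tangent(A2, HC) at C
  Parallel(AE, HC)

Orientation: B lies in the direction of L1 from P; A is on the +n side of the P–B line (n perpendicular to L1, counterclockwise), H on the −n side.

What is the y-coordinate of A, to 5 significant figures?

9.9461

The slot axis is L1's direction at -58.8°, so u = (cos -58.8°, sin -58.8°) = (0.51803, -0.85536) and n = (−sin -58.8°, cos -58.8°) = (0.85536, 0.51803). P is at the origin and B lies 54.6 along u from P, so B = 54.6·u = (28.284, -46.703). Tangency of A1 to both parallel lines with radius 19.2 puts A and H at P ± 19.2·n: A = (16.423, 9.9461), H = (-16.423, -9.9461). So A.y = 9.9461.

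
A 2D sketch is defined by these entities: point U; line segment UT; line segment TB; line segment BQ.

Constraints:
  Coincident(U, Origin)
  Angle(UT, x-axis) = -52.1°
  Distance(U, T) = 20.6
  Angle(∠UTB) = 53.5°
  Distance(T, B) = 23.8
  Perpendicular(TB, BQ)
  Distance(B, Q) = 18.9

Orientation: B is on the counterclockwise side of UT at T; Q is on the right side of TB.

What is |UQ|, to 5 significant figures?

37.292

∠UTB = 53.5°, so TB runs at -52.1° + (180° − 53.5°) = 74.400° from the x-axis; with |TB| = 23.8, B = T + 23.8·(cos 74.400°, sin 74.400°) = (19.055, 6.6681). The perpendicularity gives BQ at right angles to TB; with |BQ| = 18.9 on the right of TB, Q = B + 18.9·(0.96316, -0.26892) = (37.258, 1.5856). Then |UQ| = |Q − U| = 37.292.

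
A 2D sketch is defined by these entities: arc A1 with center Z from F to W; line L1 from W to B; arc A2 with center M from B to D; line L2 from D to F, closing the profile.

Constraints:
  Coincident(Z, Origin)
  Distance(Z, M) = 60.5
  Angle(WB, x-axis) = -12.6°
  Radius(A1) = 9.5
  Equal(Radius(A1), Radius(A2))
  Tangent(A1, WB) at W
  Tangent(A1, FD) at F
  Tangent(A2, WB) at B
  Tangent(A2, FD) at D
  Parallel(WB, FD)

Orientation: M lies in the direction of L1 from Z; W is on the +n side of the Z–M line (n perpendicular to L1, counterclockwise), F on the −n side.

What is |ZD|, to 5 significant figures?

61.241

The slot axis is L1's direction at -12.6°, so u = (cos -12.6°, sin -12.6°) = (0.97592, -0.21814) and n = (−sin -12.6°, cos -12.6°) = (0.21814, 0.97592). Z is at the origin and M lies 60.5 along u from Z, so M = 60.5·u = (59.043, -13.198). Tangency of A1 to both parallel lines with radius 9.5 puts W and F at Z ± 9.5·n: W = (2.0724, 9.2712), F = (-2.0724, -9.2712). Equal radii place B and D the same way about M: B = M + 9.5·n = (61.115, -3.9265), D = M − 9.5·n = (56.971, -22.469). Then |ZD| = |D − Z| = 61.241.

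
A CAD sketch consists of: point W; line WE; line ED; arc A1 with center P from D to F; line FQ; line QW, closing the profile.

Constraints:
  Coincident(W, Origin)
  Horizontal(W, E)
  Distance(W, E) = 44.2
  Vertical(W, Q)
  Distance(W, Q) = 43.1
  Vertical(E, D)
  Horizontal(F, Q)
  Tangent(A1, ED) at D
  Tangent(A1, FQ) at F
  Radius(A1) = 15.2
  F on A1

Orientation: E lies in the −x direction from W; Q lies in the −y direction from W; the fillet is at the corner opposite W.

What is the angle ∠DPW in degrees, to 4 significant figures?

136.1°

W is at the origin; W and E share the same y with |WE| = 44.2 and E on the −x side, so E = (-44.20, 0.000). WQ is vertical with |WQ| = 43.1 and Q on the −y side, so Q = (0.000, -43.10). The virtual corner opposite W is at (-44.20, -43.10). Tangency of A1 to ED means the radius PD is perpendicular to ED and since A1 is tangent to FQ there, PF ⟂ FQ, with radius 15.2, so the center P sits 15.2 in from both sides at P = (-29.00, -27.90). That places the tangent points at D = (-44.20, -27.90) on ED and F = (-29.00, -43.10) on FQ. Then cos ∠DPW = PD·PW / (|PD||PW|), giving 136.1°.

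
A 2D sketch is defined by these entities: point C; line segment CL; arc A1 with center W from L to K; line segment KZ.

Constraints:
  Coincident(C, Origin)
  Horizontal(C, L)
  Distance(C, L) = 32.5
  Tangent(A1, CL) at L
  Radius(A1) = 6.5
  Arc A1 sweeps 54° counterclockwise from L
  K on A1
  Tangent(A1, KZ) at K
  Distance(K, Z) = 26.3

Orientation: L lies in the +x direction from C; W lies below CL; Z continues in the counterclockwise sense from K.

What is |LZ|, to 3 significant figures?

31.7

C is at the origin; C and L share the same y with |CL| = 32.5 and L on the +x side, so L = (32.5, 0.00). The tangent condition forces WL to be normal to CL, so W = L + (0, -6.5) = (32.5, -6.50). On A1, L sits at bearing 90° from W; a 54° counterclockwise sweep puts K at bearing 144°, so K = W + 6.5·(cos 144°, sin 144°) = (27.2, -2.68). A1 meets KZ tangentially, so WK is at right angles to KZ, so KZ runs along (−sin 144°, cos 144°); with |KZ| = 26.3, Z = (11.8, -24.0). Then |LZ| = |Z − L| = 31.7.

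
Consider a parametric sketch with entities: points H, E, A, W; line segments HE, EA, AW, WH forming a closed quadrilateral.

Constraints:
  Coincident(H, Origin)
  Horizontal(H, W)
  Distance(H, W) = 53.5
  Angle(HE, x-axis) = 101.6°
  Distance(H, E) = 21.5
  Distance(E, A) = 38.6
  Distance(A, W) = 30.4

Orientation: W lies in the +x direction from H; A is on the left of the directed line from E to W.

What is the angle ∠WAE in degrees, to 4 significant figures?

125.8°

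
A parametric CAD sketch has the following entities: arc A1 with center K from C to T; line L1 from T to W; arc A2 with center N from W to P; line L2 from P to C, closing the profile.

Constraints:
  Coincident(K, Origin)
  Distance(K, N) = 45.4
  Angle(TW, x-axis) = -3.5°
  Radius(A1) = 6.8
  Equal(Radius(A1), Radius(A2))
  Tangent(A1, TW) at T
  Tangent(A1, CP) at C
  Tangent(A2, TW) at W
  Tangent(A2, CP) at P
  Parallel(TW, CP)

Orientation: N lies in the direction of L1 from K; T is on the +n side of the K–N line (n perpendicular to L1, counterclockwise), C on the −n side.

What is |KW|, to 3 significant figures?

45.9

The slot axis is L1's direction at -3.5°, so u = (cos -3.5°, sin -3.5°) = (0.998, -0.0610) and n = (−sin -3.5°, cos -3.5°) = (0.0610, 0.998). K is at the origin and N lies 45.4 along u from K, so N = 45.4·u = (45.3, -2.77). Tangency of A1 to both parallel lines with radius 6.8 puts T and C at K ± 6.8·n: T = (0.415, 6.79), C = (-0.415, -6.79). Equal radii place W and P the same way about N: W = N + 6.8·n = (45.7, 4.02), P = N − 6.8·n = (44.9, -9.56). Then |KW| = |W − K| = 45.9.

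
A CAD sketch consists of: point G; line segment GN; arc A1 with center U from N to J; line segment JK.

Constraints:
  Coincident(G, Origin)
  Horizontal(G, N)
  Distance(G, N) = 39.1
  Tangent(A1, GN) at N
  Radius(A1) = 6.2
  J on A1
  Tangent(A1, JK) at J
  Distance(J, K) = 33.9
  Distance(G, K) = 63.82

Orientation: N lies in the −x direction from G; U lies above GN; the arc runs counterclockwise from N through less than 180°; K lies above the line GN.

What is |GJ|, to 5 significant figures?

35.008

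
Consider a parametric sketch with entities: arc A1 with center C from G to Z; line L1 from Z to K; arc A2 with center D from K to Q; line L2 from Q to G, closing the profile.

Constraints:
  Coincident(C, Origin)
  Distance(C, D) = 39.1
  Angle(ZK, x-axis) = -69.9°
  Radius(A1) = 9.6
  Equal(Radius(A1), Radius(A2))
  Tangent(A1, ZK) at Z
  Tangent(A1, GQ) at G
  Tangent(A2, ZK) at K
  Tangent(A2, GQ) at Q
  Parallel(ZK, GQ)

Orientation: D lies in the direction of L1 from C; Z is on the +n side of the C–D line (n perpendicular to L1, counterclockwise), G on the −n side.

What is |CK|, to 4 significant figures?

40.26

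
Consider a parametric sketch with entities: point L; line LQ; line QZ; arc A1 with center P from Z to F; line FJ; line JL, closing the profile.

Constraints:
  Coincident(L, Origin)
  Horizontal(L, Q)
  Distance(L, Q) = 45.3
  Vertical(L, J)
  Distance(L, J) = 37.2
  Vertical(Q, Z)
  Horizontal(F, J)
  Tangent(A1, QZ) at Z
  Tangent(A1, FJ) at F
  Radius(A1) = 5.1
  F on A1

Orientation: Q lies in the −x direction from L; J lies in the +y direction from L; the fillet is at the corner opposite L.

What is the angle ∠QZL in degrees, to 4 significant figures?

54.68°

L is at the origin; L and Q share the same y with |LQ| = 45.3 and Q on the −x side, so Q = (-45.30, 0.000). L and J share the same x with |LJ| = 37.2 and J on the +y side, so J = (0.000, 37.20). The virtual corner opposite L is at (-45.30, 37.20). A1 meets QZ tangentially, so PZ is at right angles to QZ and A1 meets FJ tangentially, so PF is at right angles to FJ, with radius 5.1, so the center P sits 5.1 in from both sides at P = (-40.20, 32.10). That places the tangent points at Z = (-45.30, 32.10) on QZ and F = (-40.20, 37.20) on FJ. Then cos ∠QZL = ZQ·ZL / (|ZQ||ZL|), giving 54.68°.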